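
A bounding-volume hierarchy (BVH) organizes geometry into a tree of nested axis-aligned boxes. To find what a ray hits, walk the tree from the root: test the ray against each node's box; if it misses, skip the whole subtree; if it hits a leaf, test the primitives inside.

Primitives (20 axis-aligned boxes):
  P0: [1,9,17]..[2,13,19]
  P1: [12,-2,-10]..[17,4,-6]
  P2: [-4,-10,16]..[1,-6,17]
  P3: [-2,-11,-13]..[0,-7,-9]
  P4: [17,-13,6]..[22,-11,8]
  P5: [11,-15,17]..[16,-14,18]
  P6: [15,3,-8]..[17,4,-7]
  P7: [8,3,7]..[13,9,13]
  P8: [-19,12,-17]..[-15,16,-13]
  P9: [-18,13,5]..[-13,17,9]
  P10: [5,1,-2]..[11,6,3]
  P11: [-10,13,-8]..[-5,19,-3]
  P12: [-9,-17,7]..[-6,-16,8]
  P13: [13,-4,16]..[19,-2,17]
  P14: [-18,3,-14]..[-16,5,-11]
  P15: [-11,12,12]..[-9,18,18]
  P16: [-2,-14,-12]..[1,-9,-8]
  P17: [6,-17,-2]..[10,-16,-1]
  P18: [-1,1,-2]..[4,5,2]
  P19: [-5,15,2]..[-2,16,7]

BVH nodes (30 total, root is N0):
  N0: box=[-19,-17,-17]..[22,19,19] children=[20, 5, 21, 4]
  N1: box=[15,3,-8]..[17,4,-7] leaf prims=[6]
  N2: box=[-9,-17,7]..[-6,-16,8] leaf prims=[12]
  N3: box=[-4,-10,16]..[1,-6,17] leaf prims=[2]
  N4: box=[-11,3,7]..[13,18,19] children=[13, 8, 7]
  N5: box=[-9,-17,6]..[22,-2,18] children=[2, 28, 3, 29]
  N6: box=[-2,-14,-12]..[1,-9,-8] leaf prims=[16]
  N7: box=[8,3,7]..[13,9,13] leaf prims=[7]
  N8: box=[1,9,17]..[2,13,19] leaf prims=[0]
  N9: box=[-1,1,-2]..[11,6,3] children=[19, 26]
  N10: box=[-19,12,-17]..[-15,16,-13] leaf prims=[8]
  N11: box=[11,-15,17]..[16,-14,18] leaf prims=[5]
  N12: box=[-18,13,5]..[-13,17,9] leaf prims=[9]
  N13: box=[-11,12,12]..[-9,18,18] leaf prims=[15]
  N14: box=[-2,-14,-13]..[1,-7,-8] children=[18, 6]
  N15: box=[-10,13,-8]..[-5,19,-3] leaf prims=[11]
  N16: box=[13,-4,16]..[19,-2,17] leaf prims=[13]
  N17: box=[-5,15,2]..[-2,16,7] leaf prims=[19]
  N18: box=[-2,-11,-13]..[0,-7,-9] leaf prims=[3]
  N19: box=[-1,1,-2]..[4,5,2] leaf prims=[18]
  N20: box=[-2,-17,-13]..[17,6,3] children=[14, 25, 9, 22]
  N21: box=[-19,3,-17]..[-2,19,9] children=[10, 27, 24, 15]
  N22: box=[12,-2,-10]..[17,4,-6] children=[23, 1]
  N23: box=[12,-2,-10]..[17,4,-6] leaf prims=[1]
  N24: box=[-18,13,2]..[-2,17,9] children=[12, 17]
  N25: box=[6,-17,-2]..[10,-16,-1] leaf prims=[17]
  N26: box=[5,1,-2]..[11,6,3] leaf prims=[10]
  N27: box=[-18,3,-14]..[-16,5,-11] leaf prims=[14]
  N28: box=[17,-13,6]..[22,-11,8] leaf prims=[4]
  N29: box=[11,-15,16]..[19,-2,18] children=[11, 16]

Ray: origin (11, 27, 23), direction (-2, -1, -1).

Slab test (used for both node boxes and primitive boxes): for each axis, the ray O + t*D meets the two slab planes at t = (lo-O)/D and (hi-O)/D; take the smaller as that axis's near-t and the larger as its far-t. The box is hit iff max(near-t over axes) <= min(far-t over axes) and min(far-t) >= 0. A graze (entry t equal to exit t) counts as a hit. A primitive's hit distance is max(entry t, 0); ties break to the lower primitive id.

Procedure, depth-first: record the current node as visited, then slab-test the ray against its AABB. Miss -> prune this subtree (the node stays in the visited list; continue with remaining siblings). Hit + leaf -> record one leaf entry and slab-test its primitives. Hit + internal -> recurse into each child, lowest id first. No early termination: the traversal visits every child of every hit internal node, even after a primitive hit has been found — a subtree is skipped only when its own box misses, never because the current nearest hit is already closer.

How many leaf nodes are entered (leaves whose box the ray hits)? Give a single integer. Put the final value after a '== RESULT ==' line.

Trace the traversal:
N0 x:[-11/2,15] y:[8,44] z:[4,40] -> hit [8,15], descend [4, 5, 20, 21]
  N4 x:[-1,11] y:[9,24] z:[4,16] -> hit [9,11], descend [7, 8, 13]
    N7 x:[-1,3/2] y:[18,24] z:[10,16] -> miss, prune
    N8 x:[9/2,5] y:[14,18] z:[4,6] -> miss, prune
    N13 x:[10,11] y:[9,15] z:[5,11] -> hit [10,11] leaf, test {P15@t=10}
  N5 x:[-11/2,10] y:[29,44] z:[5,17] -> miss, prune
  N20 x:[-3,13/2] y:[21,44] z:[20,36] -> miss, prune
  N21 x:[13/2,15] y:[8,24] z:[14,40] -> hit [14,15], descend [10, 15, 24, 27]
    N10 x:[13,15] y:[11,15] z:[36,40] -> miss, prune
    N15 x:[8,21/2] y:[8,14] z:[26,31] -> miss, prune
    N24 x:[13/2,29/2] y:[10,14] z:[14,21] -> hit [14,14], descend [12, 17]
      N12 x:[12,29/2] y:[10,14] z:[14,18] -> hit [14,14] leaf, test {P9@t=14}
      N17 x:[13/2,8] y:[11,12] z:[16,21] -> miss, prune
    N27 x:[27/2,29/2] y:[22,24] z:[34,37] -> miss, prune

Visited [0, 4, 7, 8, 13, 5, 20, 21, 10, 15, 24, 12, 17, 27]. Tests: 14 box, 2 leaf. Nearest: P15.

== RESULT ==
2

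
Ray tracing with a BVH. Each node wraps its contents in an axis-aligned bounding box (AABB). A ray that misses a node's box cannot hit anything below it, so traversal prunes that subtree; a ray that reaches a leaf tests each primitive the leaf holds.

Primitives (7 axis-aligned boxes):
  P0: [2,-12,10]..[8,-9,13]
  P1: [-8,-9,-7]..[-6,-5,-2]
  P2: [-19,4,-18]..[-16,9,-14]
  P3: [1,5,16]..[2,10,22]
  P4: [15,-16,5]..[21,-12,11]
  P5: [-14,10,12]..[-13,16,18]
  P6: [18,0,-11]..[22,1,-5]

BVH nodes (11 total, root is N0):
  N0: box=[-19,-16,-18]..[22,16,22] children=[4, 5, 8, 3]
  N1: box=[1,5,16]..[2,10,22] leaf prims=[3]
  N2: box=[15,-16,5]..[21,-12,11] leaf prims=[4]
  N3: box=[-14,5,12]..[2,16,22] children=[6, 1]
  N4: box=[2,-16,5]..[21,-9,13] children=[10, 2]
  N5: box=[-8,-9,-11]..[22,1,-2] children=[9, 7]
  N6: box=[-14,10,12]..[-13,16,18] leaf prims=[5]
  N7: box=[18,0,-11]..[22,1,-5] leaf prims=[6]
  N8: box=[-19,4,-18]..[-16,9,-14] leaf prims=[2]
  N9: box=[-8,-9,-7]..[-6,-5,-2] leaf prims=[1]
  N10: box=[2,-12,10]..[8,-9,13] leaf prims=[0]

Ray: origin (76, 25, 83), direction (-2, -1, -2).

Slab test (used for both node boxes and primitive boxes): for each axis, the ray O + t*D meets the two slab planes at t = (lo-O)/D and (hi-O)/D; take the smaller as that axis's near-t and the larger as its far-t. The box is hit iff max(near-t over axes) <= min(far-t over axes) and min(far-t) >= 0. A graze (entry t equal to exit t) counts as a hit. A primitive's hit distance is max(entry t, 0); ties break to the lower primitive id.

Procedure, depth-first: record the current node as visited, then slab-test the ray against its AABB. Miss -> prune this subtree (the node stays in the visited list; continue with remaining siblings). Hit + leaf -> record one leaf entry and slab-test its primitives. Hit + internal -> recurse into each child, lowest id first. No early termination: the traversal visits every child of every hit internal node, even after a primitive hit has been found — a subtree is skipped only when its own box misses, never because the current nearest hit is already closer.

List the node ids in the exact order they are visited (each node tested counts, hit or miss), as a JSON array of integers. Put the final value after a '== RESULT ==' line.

Traverse from the root:
N0 x:[27,95/2] y:[9,41] z:[61/2,101/2] -> hit [61/2,41], descend [3, 4, 5, 8]
  N3 x:[37,45] y:[9,20] z:[61/2,71/2] -> miss, prune
  N4 x:[55/2,37] y:[34,41] z:[35,39] -> hit [35,37], descend [2, 10]
    N2 x:[55/2,61/2] y:[37,41] z:[36,39] -> miss, prune
    N10 x:[34,37] y:[34,37] z:[35,73/2] -> hit [35,73/2] leaf, test {P0@t=35}
  N5 x:[27,42] y:[24,34] z:[85/2,47] -> miss, prune
  N8 x:[46,95/2] y:[16,21] z:[97/2,101/2] -> miss, prune

order=[0, 3, 4, 2, 10, 5, 8]  |boxes|=7  |leaves|=1  hit=P0

== RESULT ==
[0, 3, 4, 2, 10, 5, 8]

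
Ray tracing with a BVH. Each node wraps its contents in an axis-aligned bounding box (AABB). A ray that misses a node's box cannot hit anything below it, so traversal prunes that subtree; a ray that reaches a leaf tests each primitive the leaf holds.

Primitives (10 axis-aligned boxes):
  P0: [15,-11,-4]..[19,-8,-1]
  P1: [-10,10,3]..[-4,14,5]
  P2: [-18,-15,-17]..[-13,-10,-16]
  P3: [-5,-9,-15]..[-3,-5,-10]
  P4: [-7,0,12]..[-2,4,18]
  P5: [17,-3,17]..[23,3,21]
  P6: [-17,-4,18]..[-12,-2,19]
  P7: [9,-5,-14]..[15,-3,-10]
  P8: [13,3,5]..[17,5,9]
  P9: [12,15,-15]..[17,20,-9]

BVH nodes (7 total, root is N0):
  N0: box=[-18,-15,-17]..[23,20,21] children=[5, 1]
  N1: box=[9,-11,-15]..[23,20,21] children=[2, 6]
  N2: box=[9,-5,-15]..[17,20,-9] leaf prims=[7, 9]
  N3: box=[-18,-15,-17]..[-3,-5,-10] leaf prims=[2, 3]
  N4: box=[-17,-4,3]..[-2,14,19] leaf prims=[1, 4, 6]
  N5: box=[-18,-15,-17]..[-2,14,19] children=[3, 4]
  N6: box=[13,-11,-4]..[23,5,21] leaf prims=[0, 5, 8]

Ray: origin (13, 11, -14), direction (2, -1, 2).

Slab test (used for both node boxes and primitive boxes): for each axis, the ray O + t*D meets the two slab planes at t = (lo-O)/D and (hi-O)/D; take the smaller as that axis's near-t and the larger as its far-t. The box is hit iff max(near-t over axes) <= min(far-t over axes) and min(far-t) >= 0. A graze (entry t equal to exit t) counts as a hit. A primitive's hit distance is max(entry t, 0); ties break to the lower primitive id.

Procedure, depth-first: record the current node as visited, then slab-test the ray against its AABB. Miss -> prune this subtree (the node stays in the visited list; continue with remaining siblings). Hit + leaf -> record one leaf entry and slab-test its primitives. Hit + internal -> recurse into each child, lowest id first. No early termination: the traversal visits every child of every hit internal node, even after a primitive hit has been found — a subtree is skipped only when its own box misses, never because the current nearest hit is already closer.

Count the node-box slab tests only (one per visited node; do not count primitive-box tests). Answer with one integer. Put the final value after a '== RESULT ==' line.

Traverse from the root:
N0 x:[-31/2,5] y:[-9,26] z:[-3/2,35/2] -> hit [-3/2,5], descend [1, 5]
  N1 x:[-2,5] y:[-9,22] z:[-1/2,35/2] -> hit [-1/2,5], descend [2, 6]
    N2 x:[-2,2] y:[-9,16] z:[-1/2,5/2] -> hit [-1/2,2] leaf, test {P7(miss), P9(miss)}
    N6 x:[0,5] y:[6,22] z:[5,35/2] -> miss, prune
  N5 x:[-31/2,-15/2] y:[-3,26] z:[-3/2,33/2] -> miss, prune

order=[0, 1, 2, 6, 5]  |boxes|=5  |leaves|=1  hit=miss

== RESULT ==
5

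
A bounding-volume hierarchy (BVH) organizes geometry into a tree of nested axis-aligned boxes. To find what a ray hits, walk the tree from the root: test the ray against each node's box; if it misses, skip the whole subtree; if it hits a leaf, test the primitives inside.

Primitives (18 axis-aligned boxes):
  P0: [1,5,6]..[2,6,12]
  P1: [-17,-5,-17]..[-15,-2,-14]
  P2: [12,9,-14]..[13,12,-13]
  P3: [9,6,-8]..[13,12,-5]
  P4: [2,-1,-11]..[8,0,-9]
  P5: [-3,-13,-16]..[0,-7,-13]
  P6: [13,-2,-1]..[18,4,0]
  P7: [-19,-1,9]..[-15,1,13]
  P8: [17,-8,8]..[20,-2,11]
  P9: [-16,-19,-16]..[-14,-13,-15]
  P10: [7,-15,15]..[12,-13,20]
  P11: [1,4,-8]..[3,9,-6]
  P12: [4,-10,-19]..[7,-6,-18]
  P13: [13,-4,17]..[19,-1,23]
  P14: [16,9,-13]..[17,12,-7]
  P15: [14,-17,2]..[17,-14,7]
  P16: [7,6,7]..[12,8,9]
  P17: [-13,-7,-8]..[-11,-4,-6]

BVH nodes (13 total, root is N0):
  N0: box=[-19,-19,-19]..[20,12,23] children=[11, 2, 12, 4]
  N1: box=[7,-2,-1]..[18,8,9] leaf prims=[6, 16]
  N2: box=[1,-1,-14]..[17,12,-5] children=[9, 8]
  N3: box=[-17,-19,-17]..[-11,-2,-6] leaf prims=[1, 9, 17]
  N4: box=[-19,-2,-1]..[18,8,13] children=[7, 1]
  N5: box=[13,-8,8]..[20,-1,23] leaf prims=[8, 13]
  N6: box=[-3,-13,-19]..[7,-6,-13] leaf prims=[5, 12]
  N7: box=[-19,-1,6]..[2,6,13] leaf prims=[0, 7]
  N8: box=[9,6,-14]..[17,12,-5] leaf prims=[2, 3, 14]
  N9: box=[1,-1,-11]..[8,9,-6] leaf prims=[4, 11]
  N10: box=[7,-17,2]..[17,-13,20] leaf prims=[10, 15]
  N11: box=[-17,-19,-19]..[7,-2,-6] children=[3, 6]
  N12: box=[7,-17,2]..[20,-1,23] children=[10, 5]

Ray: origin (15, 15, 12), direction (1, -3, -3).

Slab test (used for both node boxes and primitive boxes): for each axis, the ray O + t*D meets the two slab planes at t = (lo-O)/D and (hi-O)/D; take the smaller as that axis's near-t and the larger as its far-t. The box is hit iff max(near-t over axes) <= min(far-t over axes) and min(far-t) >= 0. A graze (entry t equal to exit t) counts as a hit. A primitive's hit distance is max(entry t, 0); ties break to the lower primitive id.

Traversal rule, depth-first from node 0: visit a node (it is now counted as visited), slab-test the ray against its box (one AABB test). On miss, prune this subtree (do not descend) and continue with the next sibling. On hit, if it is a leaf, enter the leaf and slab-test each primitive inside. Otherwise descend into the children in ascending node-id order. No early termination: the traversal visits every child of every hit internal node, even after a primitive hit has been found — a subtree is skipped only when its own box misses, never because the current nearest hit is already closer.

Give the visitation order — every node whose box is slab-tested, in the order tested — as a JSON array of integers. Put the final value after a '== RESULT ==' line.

Trace the traversal:
N0 x:[-34,5] y:[1,34/3] z:[-11/3,31/3] -> hit [1,5], descend [2, 4, 11, 12]
  N2 x:[-14,2] y:[1,16/3] z:[17/3,26/3] -> miss, prune
  N4 x:[-34,3] y:[7/3,17/3] z:[-1/3,13/3] -> hit [7/3,3], descend [1, 7]
    N1 x:[-8,3] y:[7/3,17/3] z:[1,13/3] -> hit [7/3,3] leaf, test {P6(miss), P16(miss)}
    N7 x:[-34,-13] y:[3,16/3] z:[-1/3,2] -> miss, prune
  N11 x:[-32,-8] y:[17/3,34/3] z:[6,31/3] -> miss, prune
  N12 x:[-8,5] y:[16/3,32/3] z:[-11/3,10/3] -> miss, prune

7 AABB tests over nodes [0, 2, 4, 1, 7, 11, 12]; 1 leaf entered; closest miss.

== RESULT ==
[0, 2, 4, 1, 7, 11, 12]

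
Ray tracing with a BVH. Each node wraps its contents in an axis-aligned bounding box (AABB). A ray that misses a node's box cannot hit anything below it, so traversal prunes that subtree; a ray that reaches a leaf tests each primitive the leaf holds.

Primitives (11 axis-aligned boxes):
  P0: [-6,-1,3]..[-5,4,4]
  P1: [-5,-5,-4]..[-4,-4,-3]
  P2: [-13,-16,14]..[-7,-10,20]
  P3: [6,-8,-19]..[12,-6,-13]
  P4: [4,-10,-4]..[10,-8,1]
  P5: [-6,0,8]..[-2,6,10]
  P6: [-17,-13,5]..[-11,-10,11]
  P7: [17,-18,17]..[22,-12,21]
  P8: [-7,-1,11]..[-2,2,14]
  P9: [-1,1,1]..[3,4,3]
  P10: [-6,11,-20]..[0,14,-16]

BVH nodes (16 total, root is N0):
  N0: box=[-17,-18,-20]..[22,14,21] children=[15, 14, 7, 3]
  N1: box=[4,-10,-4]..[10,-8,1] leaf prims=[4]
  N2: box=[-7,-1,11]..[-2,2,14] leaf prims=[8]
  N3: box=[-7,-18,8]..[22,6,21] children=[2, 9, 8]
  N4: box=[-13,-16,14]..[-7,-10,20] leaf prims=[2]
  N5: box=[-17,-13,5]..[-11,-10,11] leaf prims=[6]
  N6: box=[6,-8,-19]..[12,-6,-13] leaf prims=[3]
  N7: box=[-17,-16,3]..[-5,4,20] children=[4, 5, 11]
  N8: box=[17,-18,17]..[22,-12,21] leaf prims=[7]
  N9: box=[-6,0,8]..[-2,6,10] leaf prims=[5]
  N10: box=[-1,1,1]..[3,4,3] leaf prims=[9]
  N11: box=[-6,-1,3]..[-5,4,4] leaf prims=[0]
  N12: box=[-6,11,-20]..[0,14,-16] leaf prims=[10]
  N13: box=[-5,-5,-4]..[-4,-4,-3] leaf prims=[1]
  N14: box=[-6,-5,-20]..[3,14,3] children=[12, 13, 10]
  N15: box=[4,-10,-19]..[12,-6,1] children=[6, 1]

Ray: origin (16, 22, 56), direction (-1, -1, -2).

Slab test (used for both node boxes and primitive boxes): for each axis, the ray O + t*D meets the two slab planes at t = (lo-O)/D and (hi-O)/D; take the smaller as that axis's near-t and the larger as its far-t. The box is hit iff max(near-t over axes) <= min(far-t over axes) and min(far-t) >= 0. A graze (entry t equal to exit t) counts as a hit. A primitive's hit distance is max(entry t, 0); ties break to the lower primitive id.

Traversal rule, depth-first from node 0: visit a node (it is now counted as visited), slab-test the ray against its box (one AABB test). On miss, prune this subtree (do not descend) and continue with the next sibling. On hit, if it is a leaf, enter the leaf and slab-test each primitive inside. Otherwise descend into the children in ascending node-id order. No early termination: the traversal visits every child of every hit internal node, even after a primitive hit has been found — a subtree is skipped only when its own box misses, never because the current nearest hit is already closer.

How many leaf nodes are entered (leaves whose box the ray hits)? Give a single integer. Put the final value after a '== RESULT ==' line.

Walk:
N0 x:[-6,33] y:[8,40] z:[35/2,38] -> hit [35/2,33], descend [3, 7, 14, 15]
  N3 x:[-6,23] y:[16,40] z:[35/2,24] -> hit [35/2,23], descend [2, 8, 9]
    N2 x:[18,23] y:[20,23] z:[21,45/2] -> hit [21,45/2] leaf, test {P8@t=21}
    N8 x:[-6,-1] y:[34,40] z:[35/2,39/2] -> miss, prune
    N9 x:[18,22] y:[16,22] z:[23,24] -> miss, prune
  N7 x:[21,33] y:[18,38] z:[18,53/2] -> hit [21,53/2], descend [4, 5, 11]
    N4 x:[23,29] y:[32,38] z:[18,21] -> miss, prune
    N5 x:[27,33] y:[32,35] z:[45/2,51/2] -> miss, prune
    N11 x:[21,22] y:[18,23] z:[26,53/2] -> miss, prune
  N14 x:[13,22] y:[8,27] z:[53/2,38] -> miss, prune
  N15 x:[4,12] y:[28,32] z:[55/2,75/2] -> miss, prune

order=[0, 3, 2, 8, 9, 7, 4, 5, 11, 14, 15]  |boxes|=11  |leaves|=1  hit=P8

== RESULT ==
1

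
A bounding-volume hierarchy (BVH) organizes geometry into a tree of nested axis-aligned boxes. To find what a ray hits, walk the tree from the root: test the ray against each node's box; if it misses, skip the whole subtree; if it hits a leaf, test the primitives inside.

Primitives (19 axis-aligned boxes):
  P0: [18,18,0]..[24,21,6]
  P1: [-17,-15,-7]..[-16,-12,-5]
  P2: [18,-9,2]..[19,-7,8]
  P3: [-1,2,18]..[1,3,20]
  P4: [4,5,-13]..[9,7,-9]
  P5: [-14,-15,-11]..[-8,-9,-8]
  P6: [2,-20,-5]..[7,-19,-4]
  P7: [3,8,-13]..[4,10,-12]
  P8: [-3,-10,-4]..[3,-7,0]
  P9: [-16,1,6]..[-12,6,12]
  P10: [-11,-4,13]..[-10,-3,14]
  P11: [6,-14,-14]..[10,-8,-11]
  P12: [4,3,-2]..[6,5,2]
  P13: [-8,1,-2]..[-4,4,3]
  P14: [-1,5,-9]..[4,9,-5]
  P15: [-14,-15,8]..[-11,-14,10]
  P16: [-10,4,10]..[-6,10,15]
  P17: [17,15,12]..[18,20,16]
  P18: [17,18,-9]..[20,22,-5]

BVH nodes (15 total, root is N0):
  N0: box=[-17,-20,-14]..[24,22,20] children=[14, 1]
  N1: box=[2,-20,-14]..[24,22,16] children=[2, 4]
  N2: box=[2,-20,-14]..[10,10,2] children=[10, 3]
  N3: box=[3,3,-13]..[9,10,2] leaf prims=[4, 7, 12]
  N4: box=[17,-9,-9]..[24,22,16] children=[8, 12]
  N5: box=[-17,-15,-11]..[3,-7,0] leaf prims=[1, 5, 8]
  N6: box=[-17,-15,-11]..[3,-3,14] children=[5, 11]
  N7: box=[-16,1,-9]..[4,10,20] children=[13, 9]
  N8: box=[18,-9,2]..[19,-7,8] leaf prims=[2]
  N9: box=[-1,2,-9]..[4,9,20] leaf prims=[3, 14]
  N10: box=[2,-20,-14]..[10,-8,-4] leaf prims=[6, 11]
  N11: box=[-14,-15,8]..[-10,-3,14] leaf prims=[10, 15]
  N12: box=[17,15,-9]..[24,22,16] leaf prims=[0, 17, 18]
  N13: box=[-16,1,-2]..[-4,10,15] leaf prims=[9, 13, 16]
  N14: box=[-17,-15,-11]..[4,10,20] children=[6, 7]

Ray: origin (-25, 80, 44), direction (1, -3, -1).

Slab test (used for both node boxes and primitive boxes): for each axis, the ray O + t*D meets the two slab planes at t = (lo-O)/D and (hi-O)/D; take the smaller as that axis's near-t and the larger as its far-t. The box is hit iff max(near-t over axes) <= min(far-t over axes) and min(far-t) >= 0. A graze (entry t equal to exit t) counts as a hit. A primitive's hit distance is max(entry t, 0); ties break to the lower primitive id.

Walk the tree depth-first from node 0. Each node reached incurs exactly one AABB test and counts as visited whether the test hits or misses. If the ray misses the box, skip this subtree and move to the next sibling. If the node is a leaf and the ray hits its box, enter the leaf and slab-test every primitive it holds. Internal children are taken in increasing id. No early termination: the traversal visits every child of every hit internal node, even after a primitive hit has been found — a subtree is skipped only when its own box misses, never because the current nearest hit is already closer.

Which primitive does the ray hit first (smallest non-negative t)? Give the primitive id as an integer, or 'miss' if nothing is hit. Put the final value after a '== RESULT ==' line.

Traverse from the root:
N0 x:[8,49] y:[58/3,100/3] z:[24,58] -> hit [24,100/3], descend [1, 14]
  N1 x:[27,49] y:[58/3,100/3] z:[28,58] -> hit [28,100/3], descend [2, 4]
    N2 x:[27,35] y:[70/3,100/3] z:[42,58] -> miss, prune
    N4 x:[42,49] y:[58/3,89/3] z:[28,53] -> miss, prune
  N14 x:[8,29] y:[70/3,95/3] z:[24,55] -> hit [24,29], descend [6, 7]
    N6 x:[8,28] y:[83/3,95/3] z:[30,55] -> miss, prune
    N7 x:[9,29] y:[70/3,79/3] z:[24,53] -> hit [24,79/3], descend [9, 13]
      N9 x:[24,29] y:[71/3,26] z:[24,53] -> hit [24,26] leaf, test {P3@t=77/3, P14(miss)}
      N13 x:[9,21] y:[70/3,79/3] z:[29,46] -> miss, prune

Summary -> nodes [0, 1, 2, 4, 14, 6, 7, 9, 13]; box-tests=9; leaf-entries=1; first=P3

== RESULT ==
3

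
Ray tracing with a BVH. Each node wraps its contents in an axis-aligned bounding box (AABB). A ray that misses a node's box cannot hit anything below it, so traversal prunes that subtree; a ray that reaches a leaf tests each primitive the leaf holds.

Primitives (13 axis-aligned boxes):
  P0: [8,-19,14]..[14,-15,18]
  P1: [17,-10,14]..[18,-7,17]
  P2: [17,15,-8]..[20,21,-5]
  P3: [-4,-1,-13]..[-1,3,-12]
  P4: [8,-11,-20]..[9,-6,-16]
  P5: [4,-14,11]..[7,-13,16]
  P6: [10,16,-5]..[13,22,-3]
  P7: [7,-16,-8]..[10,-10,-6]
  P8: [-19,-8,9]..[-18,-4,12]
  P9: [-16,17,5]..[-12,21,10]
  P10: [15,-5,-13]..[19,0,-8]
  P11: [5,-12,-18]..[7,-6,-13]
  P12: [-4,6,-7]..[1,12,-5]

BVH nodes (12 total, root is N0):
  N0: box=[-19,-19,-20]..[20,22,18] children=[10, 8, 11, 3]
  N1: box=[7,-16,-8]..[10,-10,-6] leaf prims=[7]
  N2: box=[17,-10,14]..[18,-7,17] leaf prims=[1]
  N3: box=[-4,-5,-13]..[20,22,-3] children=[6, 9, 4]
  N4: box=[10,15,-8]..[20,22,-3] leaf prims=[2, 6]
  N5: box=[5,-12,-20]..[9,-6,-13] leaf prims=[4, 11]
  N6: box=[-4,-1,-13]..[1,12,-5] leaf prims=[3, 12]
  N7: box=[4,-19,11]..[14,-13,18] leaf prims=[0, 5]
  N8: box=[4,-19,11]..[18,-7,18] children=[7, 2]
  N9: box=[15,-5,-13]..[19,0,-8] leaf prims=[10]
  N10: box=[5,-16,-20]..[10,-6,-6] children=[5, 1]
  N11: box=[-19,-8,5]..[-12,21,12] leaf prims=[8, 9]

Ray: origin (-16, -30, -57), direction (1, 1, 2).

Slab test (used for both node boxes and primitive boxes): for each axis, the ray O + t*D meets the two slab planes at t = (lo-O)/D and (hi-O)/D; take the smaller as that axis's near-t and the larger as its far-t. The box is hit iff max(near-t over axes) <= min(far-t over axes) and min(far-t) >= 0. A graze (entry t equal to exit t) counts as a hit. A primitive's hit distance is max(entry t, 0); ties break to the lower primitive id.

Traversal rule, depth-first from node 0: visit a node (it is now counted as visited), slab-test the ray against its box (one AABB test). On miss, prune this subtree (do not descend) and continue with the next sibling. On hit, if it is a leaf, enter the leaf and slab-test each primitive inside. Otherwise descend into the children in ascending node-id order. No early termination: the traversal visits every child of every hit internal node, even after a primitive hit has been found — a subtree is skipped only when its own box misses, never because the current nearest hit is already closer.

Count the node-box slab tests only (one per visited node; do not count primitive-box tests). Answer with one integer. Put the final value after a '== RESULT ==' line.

Traverse from the root:
N0 x:[-3,36] y:[11,52] z:[37/2,75/2] -> hit [37/2,36], descend [3, 8, 10, 11]
  N3 x:[12,36] y:[25,52] z:[22,27] -> hit [25,27], descend [4, 6, 9]
    N4 x:[26,36] y:[45,52] z:[49/2,27] -> miss, prune
    N6 x:[12,17] y:[29,42] z:[22,26] -> miss, prune
    N9 x:[31,35] y:[25,30] z:[22,49/2] -> miss, prune
  N8 x:[20,34] y:[11,23] z:[34,75/2] -> miss, prune
  N10 x:[21,26] y:[14,24] z:[37/2,51/2] -> hit [21,24], descend [1, 5]
    N1 x:[23,26] y:[14,20] z:[49/2,51/2] -> miss, prune
    N5 x:[21,25] y:[18,24] z:[37/2,22] -> hit [21,22] leaf, test {P4(miss), P11@t=21}
  N11 x:[-3,4] y:[22,51] z:[31,69/2] -> miss, prune

order=[0, 3, 4, 6, 9, 8, 10, 1, 5, 11]  |boxes|=10  |leaves|=1  hit=P11

== RESULT ==
10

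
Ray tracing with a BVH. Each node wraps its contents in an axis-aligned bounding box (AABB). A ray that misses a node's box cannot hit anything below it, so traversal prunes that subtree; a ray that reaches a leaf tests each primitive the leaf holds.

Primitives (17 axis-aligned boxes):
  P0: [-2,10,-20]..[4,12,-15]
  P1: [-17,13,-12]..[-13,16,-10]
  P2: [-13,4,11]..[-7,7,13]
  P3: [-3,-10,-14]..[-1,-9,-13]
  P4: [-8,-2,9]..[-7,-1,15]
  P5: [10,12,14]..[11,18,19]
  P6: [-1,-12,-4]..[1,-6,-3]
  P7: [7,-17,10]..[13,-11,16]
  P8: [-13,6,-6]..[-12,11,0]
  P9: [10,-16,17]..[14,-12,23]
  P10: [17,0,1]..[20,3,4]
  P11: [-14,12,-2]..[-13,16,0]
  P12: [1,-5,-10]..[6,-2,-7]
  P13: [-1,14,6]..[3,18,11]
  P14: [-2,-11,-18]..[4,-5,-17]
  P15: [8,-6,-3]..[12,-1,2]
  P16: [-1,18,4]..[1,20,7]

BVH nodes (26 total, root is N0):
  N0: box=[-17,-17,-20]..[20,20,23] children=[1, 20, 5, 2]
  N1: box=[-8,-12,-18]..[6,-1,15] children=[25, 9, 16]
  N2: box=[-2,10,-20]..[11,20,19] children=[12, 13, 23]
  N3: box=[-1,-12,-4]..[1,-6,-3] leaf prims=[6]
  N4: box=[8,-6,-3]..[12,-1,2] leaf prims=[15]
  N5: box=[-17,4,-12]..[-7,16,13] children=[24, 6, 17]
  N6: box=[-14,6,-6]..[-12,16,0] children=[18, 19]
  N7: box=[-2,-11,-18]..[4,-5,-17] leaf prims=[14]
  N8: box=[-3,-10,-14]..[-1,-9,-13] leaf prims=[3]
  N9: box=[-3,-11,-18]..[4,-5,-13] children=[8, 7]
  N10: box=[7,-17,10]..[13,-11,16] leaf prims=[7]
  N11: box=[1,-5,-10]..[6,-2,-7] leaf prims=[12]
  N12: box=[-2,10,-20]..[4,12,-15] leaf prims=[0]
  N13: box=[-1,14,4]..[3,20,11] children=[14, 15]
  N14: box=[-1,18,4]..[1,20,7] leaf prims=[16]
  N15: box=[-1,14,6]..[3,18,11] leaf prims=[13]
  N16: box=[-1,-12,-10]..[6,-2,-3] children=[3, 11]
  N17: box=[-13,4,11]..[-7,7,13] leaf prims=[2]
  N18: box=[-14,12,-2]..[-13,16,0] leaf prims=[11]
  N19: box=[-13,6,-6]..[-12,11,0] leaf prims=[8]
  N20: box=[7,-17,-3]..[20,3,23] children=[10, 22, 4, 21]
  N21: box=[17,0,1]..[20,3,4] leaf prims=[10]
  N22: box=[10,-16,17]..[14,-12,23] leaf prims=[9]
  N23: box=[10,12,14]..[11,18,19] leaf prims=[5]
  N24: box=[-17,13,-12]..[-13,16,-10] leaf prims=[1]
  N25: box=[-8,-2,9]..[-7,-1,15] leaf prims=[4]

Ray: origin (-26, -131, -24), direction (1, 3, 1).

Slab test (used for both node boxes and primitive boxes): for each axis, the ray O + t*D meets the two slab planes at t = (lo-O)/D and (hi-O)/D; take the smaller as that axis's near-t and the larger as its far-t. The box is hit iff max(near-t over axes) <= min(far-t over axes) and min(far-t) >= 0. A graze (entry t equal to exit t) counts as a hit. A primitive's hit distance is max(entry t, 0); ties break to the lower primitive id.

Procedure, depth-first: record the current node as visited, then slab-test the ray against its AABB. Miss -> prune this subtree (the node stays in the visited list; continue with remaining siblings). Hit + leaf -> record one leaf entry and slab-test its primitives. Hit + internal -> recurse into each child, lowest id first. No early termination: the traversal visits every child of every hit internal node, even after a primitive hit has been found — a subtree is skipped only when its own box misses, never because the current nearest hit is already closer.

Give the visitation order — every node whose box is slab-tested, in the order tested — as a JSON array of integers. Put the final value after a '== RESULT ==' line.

Trace the traversal:
N0 x:[9,46] y:[38,151/3] z:[4,47] -> hit [38,46], descend [1, 2, 5, 20]
  N1 x:[18,32] y:[119/3,130/3] z:[6,39] -> miss, prune
  N2 x:[24,37] y:[47,151/3] z:[4,43] -> miss, prune
  N5 x:[9,19] y:[45,49] z:[12,37] -> miss, prune
  N20 x:[33,46] y:[38,134/3] z:[21,47] -> hit [38,134/3], descend [4, 10, 21, 22]
    N4 x:[34,38] y:[125/3,130/3] z:[21,26] -> miss, prune
    N10 x:[33,39] y:[38,40] z:[34,40] -> hit [38,39] leaf, test {P7@t=38}
    N21 x:[43,46] y:[131/3,134/3] z:[25,28] -> miss, prune
    N22 x:[36,40] y:[115/3,119/3] z:[41,47] -> miss, prune

9 AABB tests over nodes [0, 1, 2, 5, 20, 4, 10, 21, 22]; 1 leaf entered; closest P7.

== RESULT ==
[0, 1, 2, 5, 20, 4, 10, 21, 22]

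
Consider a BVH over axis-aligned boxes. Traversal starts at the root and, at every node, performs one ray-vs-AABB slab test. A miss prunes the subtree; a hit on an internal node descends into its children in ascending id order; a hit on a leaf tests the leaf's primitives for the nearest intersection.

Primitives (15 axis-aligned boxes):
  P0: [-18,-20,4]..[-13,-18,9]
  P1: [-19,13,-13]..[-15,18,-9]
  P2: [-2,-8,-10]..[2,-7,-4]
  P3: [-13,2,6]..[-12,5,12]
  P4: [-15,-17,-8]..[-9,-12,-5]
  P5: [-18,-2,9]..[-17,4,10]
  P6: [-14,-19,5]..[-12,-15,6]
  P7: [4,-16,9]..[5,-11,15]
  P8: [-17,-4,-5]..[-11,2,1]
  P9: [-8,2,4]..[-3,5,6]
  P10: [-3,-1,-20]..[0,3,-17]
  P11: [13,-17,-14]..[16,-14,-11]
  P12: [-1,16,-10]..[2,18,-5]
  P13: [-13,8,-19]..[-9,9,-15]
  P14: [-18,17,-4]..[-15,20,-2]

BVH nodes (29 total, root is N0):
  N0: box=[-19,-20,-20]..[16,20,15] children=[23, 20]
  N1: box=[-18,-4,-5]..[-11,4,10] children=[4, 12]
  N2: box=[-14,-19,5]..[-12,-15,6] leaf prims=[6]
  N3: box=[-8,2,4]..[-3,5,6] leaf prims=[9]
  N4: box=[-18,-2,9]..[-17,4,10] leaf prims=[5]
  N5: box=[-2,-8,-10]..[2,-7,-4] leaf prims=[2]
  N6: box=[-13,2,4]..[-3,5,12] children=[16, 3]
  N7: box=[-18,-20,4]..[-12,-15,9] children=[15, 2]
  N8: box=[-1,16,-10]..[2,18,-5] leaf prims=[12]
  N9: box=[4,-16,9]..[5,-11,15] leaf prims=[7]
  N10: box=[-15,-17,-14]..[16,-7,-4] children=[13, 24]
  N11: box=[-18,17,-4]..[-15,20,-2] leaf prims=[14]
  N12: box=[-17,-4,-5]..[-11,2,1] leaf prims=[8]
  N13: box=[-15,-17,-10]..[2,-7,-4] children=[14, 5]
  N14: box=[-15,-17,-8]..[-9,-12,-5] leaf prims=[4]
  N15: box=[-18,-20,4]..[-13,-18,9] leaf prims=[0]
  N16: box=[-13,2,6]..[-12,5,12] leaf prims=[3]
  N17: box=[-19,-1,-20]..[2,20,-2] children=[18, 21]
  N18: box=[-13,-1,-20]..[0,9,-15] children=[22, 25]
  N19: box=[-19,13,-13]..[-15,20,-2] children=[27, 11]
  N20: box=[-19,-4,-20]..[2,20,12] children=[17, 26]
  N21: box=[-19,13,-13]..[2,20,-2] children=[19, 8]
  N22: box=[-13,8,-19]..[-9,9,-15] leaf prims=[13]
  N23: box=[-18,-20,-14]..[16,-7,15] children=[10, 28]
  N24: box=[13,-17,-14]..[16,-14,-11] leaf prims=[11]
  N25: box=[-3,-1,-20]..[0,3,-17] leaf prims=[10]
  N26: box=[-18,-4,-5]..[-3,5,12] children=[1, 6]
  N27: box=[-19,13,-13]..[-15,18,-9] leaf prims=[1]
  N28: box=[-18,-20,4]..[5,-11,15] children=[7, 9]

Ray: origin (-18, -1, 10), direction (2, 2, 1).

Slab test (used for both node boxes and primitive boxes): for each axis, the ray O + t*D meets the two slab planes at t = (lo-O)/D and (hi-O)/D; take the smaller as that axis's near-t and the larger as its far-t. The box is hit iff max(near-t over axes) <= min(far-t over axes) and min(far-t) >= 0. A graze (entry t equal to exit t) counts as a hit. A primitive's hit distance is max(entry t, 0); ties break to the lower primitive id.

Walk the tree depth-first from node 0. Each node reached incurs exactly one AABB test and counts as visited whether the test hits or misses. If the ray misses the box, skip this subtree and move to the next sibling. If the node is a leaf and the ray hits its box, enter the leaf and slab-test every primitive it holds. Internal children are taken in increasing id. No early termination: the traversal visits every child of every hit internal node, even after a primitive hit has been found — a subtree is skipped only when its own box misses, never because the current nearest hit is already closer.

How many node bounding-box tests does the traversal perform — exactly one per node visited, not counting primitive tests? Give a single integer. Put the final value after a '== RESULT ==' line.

Trace the traversal:
N0 x:[-1/2,17] y:[-19/2,21/2] z:[-30,5] -> hit [-1/2,5], descend [20, 23]
  N20 x:[-1/2,10] y:[-3/2,21/2] z:[-30,2] -> hit [-1/2,2], descend [17, 26]
    N17 x:[-1/2,10] y:[0,21/2] z:[-30,-12] -> miss, prune
    N26 x:[0,15/2] y:[-3/2,3] z:[-15,2] -> hit [0,2], descend [1, 6]
      N1 x:[0,7/2] y:[-3/2,5/2] z:[-15,0] -> hit [0,0], descend [4, 12]
        N4 x:[0,1/2] y:[-1/2,5/2] z:[-1,0] -> hit [0,0] leaf, test {P5@t=0}
        N12 x:[1/2,7/2] y:[-3/2,3/2] z:[-15,-9] -> miss, prune
      N6 x:[5/2,15/2] y:[3/2,3] z:[-6,2] -> miss, prune
  N23 x:[0,17] y:[-19/2,-3] z:[-24,5] -> miss, prune

9 AABB tests over nodes [0, 20, 17, 26, 1, 4, 12, 6, 23]; 1 leaf entered; closest P5.

== RESULT ==
9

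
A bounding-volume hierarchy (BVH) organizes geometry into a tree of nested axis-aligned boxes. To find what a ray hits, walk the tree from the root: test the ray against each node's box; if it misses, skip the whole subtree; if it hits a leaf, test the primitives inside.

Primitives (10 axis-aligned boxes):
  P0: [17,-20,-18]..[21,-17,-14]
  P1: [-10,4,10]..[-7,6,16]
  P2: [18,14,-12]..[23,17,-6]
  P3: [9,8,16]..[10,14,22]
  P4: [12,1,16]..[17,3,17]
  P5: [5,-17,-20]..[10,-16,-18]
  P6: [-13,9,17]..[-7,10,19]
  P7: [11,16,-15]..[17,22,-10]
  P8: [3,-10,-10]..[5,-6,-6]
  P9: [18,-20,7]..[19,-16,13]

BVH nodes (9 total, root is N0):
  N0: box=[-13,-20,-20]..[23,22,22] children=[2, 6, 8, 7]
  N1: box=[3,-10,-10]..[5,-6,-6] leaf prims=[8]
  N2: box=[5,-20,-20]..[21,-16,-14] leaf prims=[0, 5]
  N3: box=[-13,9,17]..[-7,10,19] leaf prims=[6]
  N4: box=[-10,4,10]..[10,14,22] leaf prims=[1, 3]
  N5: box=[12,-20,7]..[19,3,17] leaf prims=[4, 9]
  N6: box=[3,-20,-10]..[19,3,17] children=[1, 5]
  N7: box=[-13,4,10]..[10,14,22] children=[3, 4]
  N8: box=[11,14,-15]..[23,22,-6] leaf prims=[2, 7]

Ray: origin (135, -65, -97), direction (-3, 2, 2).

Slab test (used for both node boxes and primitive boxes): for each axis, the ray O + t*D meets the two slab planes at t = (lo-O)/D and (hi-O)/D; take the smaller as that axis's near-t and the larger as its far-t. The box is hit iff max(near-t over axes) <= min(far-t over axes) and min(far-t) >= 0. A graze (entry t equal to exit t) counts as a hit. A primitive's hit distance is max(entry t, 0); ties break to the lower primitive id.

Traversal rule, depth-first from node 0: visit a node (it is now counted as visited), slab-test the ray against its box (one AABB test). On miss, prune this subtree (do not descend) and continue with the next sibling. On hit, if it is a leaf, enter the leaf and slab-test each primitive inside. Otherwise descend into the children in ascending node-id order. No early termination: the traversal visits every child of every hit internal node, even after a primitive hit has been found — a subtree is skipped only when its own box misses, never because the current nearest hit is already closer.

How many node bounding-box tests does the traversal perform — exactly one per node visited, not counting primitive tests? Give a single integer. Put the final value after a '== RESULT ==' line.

Walk:
N0 x:[112/3,148/3] y:[45/2,87/2] z:[77/2,119/2] -> hit [77/2,87/2], descend [2, 6, 7, 8]
  N2 x:[38,130/3] y:[45/2,49/2] z:[77/2,83/2] -> miss, prune
  N6 x:[116/3,44] y:[45/2,34] z:[87/2,57] -> miss, prune
  N7 x:[125/3,148/3] y:[69/2,79/2] z:[107/2,119/2] -> miss, prune
  N8 x:[112/3,124/3] y:[79/2,87/2] z:[41,91/2] -> hit [41,124/3] leaf, test {P2(miss), P7@t=41}

5 AABB tests over nodes [0, 2, 6, 7, 8]; 1 leaf entered; closest P7.

== RESULT ==
5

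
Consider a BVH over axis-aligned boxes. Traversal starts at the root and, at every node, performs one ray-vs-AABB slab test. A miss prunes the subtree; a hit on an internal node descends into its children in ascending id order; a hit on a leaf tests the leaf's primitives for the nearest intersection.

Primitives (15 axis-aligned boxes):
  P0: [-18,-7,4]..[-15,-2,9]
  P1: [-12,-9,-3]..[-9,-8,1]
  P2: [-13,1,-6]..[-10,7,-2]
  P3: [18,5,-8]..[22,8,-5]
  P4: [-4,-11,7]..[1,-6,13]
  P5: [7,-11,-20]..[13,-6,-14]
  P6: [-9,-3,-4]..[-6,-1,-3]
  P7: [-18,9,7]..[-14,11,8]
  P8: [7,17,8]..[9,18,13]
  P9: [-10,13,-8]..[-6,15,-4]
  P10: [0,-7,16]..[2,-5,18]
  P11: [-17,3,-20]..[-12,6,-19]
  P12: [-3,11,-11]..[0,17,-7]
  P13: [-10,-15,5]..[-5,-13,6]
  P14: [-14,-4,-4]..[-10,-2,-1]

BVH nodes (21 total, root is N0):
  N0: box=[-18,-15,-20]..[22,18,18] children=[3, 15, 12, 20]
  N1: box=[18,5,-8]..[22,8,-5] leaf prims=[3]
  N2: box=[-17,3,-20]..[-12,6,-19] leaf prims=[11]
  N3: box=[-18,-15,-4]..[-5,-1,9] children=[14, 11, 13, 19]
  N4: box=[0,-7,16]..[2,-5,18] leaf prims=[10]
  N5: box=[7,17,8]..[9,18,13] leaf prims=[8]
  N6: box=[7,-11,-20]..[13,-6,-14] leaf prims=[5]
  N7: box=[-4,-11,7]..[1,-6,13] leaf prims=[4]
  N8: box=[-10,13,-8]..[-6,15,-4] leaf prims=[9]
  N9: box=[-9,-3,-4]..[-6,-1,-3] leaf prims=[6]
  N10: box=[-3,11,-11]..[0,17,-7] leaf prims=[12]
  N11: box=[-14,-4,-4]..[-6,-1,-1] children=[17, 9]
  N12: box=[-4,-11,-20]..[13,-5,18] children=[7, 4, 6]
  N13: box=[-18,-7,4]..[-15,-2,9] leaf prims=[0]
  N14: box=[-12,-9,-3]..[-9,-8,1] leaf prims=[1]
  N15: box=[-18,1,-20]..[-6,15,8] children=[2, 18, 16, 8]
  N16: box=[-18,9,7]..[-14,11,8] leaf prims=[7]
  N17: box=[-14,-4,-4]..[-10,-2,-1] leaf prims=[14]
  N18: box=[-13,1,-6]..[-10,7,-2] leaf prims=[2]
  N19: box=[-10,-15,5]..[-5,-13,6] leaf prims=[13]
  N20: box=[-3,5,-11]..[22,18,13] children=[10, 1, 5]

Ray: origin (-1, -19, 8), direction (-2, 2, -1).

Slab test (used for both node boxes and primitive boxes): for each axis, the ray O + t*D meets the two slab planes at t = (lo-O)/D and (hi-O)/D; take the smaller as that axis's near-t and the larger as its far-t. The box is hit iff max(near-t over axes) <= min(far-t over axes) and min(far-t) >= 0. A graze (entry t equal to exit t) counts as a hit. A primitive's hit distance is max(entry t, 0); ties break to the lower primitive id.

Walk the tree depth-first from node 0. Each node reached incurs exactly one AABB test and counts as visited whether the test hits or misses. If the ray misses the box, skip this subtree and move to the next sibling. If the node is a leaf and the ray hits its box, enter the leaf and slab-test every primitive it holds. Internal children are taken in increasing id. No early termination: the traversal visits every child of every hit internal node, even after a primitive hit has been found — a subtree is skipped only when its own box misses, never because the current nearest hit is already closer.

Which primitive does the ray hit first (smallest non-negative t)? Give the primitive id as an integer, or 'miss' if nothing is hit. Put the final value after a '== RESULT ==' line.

Trace the traversal:
N0 x:[-23/2,17/2] y:[2,37/2] z:[-10,28] -> hit [2,17/2], descend [3, 12, 15, 20]
  N3 x:[2,17/2] y:[2,9] z:[-1,12] -> hit [2,17/2], descend [11, 13, 14, 19]
    N11 x:[5/2,13/2] y:[15/2,9] z:[9,12] -> miss, prune
    N13 x:[7,17/2] y:[6,17/2] z:[-1,4] -> miss, prune
    N14 x:[4,11/2] y:[5,11/2] z:[7,11] -> miss, prune
    N19 x:[2,9/2] y:[2,3] z:[2,3] -> hit [2,3] leaf, test {P13@t=2}
  N12 x:[-7,3/2] y:[4,7] z:[-10,28] -> miss, prune
  N15 x:[5/2,17/2] y:[10,17] z:[0,28] -> miss, prune
  N20 x:[-23/2,1] y:[12,37/2] z:[-5,19] -> miss, prune

order=[0, 3, 11, 13, 14, 19, 12, 15, 20]  |boxes|=9  |leaves|=1  hit=P13

== RESULT ==
13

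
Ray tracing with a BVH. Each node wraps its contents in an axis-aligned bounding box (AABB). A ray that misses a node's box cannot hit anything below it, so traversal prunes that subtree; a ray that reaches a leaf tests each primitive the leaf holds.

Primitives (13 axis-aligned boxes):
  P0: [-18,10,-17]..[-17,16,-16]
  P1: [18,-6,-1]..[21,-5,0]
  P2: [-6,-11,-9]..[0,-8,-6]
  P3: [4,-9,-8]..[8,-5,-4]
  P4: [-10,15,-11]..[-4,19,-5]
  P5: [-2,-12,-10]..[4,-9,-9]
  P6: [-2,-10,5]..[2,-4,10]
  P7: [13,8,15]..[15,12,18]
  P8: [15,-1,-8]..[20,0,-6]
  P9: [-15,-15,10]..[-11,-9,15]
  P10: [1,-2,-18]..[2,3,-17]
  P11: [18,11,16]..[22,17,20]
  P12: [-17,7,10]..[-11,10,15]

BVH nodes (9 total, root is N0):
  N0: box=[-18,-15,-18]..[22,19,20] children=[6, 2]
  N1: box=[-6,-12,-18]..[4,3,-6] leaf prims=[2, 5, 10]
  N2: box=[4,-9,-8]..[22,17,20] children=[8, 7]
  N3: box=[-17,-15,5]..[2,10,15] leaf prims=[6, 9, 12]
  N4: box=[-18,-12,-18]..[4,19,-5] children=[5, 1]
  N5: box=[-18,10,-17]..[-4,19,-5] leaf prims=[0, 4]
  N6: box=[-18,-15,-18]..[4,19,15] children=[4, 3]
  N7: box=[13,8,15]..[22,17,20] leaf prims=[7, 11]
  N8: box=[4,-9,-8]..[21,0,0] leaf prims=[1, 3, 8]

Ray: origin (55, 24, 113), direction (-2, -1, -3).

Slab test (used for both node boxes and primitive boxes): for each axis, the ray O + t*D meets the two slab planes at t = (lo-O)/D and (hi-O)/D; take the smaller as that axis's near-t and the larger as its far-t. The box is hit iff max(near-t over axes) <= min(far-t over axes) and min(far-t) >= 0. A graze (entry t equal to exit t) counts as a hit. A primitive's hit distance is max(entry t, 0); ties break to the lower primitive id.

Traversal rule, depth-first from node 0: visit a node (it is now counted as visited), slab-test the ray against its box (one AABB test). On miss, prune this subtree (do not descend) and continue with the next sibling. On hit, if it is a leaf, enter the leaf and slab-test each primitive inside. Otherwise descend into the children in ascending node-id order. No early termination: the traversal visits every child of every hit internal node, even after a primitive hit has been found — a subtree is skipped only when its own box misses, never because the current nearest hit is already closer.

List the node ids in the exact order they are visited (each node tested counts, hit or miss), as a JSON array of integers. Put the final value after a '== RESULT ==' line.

Trace the traversal:
N0 x:[33/2,73/2] y:[5,39] z:[31,131/3] -> hit [31,73/2], descend [2, 6]
  N2 x:[33/2,51/2] y:[7,33] z:[31,121/3] -> miss, prune
  N6 x:[51/2,73/2] y:[5,39] z:[98/3,131/3] -> hit [98/3,73/2], descend [3, 4]
    N3 x:[53/2,36] y:[14,39] z:[98/3,36] -> hit [98/3,36] leaf, test {P6(miss), P9@t=33, P12(miss)}
    N4 x:[51/2,73/2] y:[5,36] z:[118/3,131/3] -> miss, prune

order=[0, 2, 6, 3, 4]  |boxes|=5  |leaves|=1  hit=P9

== RESULT ==
[0, 2, 6, 3, 4]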